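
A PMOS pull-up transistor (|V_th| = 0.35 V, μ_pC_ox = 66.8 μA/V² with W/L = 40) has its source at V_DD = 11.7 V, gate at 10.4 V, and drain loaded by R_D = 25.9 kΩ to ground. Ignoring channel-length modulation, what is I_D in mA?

I_D = 0.444 mA

V_SG = V_DD − V_G = 11.7 − 10.4 = 1.3 V, so V_ov = 1.3 − 0.35 = 0.95 V.
k_p = μ_pC_ox · (W/L) = 2.672 mA/V².
Assume saturation: I_D = ½ k_p V_ov² = 0.5 × 2.672 × 0.95² = 1.21 mA, giving V_SD = V_DD − I_D R_D = 11.7 − 1.21 × 25.9 = -19.5 V.
But -19.5 V < V_ov = 0.95 V, so the device is actually in triode.
In triode I_D = k_p[V_ov V_SD − ½ V_SD²] and I_D = (V_DD − V_SD)/R_D. Equating: 34.6 V_SD² − 66.74 V_SD + 11.7 = 0, giving V_SD = 0.195 V (the root below V_ov).
I_D = (11.7 − 0.195) / 25.9 = 0.444 mA.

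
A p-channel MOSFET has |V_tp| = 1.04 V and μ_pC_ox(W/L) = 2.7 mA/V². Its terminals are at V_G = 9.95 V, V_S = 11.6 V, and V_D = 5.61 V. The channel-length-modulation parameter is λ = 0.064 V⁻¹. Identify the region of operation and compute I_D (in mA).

Saturation; I_D = 0.695 mA

V_SG = V_S − V_G = 11.6 − 9.95 = 1.65 V; V_SD = V_S − V_D = 11.6 − 5.61 = 5.99 V.
V_ov = V_SG − |V_tp| = 1.65 − 1.04 = 0.61 V.
Since V_SD = 5.99 V ≥ V_ov = 0.61 V, the device is in saturation.
I_D = ½ k_p V_ov² (1 + λ V_SD) = 0.5 × 2.7 × 0.61² × (1 + 0.064 × 5.99) = 0.695 mA.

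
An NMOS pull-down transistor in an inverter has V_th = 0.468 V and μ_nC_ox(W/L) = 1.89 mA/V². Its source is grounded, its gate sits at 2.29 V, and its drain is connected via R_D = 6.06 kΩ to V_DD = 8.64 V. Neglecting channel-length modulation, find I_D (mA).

V_GS = V_G = 2.29 V, so V_ov = 2.29 − 0.468 = 1.82 V.
Assume saturation: I_D = ½ k_n V_ov² = 0.5 × 1.89 × 1.82² = 3.14 mA, giving V_DS = V_DD − I_D R_D = 8.64 − 3.14 × 6.06 = -10.4 V.
But -10.4 V < V_ov = 1.82 V, so the device is actually in triode.
In triode I_D = k_n[V_ov V_DS − ½ V_DS²] and I_D = (V_DD − V_DS)/R_D. Equating: 5.73 V_DS² − 21.87 V_DS + 8.64 = 0, giving V_DS = 0.448 V (the root below V_ov).
I_D = (8.64 − 0.448) / 6.06 = 1.35 mA.

I_D = 1.35 mA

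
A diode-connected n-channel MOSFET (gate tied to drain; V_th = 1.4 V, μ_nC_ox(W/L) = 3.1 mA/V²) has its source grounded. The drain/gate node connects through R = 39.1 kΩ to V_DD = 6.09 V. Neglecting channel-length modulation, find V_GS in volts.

V_GS = 1.67 V

With gate tied to drain, V_GS = V_DS ≥ V_GS − V_th, so the device is in saturation.
KCL at the drain: ½ k_n (V_GS − V_th)² = (V_DD − V_GS)/R.
Let x = V_GS − 1.4. Then 60.6 x² + x − 4.69 = 0, giving x = 0.27 V (positive root), so V_GS = 1.67 V.
I_D = (V_DD − V_GS)/R = (6.09 − 1.67) / 39.1 = 0.113 mA.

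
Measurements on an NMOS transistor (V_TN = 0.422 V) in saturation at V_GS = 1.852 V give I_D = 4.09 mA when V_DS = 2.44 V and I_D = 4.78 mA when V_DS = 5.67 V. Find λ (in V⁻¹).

λ = 0.0599 V⁻¹

With V_GS fixed, I_D ∝ (1 + λ V_DS) in saturation, so I_D2/I_D1 = (1 + λ V_DS2)/(1 + λ V_DS1).
4.78/4.09 = 1.169 = (1 + 5.67 λ)/(1 + 2.44 λ).
Solving: λ (I_D1 V_DS2 − I_D2 V_DS1) = I_D2 − I_D1, so λ = (4.78 − 4.09) / (4.09 × 5.67 − 4.78 × 2.44) = 0.69 / 11.5 = 0.0599 V⁻¹.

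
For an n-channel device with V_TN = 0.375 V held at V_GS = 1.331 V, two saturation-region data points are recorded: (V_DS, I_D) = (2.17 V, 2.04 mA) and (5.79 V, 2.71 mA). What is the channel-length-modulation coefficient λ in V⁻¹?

λ = 0.113 V⁻¹

With V_GS fixed, I_D ∝ (1 + λ V_DS) in saturation, so I_D2/I_D1 = (1 + λ V_DS2)/(1 + λ V_DS1).
2.71/2.04 = 1.328 = (1 + 5.79 λ)/(1 + 2.17 λ).
Solving: λ (I_D1 V_DS2 − I_D2 V_DS1) = I_D2 − I_D1, so λ = (2.71 − 2.04) / (2.04 × 5.79 − 2.71 × 2.17) = 0.67 / 5.93 = 0.113 V⁻¹.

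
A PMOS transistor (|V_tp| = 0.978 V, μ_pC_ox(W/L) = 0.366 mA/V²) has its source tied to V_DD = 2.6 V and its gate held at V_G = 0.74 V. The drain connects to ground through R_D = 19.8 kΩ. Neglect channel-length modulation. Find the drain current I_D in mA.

I_D = 0.108 mA

V_SG = V_DD − V_G = 2.6 − 0.74 = 1.86 V, so V_ov = 1.86 − 0.978 = 0.882 V.
Assume saturation: I_D = ½ k_p V_ov² = 0.5 × 0.366 × 0.882² = 0.142 mA, giving V_SD = V_DD − I_D R_D = 2.6 − 0.142 × 19.8 = -0.219 V.
But -0.219 V < V_ov = 0.882 V, so the device is actually in triode.
In triode I_D = k_p[V_ov V_SD − ½ V_SD²] and I_D = (V_DD − V_SD)/R_D. Equating: 3.62 V_SD² − 7.392 V_SD + 2.6 = 0, giving V_SD = 0.452 V (the root below V_ov).
I_D = (2.6 − 0.452) / 19.8 = 0.108 mA.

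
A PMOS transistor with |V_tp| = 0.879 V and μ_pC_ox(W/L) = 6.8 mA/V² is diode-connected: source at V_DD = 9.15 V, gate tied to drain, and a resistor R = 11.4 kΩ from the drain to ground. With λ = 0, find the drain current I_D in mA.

With gate tied to drain, V_SG = V_SD ≥ V_SG − |V_tp|, so the device is in saturation.
KCL at the drain: ½ k_p (V_SG − |V_tp|)² = (V_DD − V_SG)/R.
Let x = V_SG − 0.879. Then 38.8 x² + x − 8.271 = 0, giving x = 0.449 V (positive root), so V_SG = 1.33 V.
I_D = (V_DD − V_SG)/R = (9.15 − 1.33) / 11.4 = 0.686 mA.

I_D = 0.686 mA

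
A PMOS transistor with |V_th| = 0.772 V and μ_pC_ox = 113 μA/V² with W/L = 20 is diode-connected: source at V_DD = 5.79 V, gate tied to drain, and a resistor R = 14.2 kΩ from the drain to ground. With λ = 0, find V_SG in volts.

V_SG = 1.30 V

With gate tied to drain, V_SG = V_SD ≥ V_SG − |V_th|, so the device is in saturation.
k_p = μ_pC_ox · (W/L) = 2.26 mA/V².
KCL at the drain: ½ k_p (V_SG − |V_th|)² = (V_DD − V_SG)/R.
Let x = V_SG − 0.772. Then 16 x² + x − 5.018 = 0, giving x = 0.529 V (positive root), so V_SG = 1.3 V.
I_D = (V_DD − V_SG)/R = (5.79 − 1.3) / 14.2 = 0.316 mA.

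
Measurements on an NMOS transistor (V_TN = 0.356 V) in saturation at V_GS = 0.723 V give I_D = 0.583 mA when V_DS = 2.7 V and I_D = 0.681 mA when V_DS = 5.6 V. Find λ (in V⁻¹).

With V_GS fixed, I_D ∝ (1 + λ V_DS) in saturation, so I_D2/I_D1 = (1 + λ V_DS2)/(1 + λ V_DS1).
0.681/0.583 = 1.168 = (1 + 5.6 λ)/(1 + 2.7 λ).
Solving: λ (I_D1 V_DS2 − I_D2 V_DS1) = I_D2 − I_D1, so λ = (0.681 − 0.583) / (0.583 × 5.6 − 0.681 × 2.7) = 0.098 / 1.43 = 0.0687 V⁻¹.

λ = 0.0687 V⁻¹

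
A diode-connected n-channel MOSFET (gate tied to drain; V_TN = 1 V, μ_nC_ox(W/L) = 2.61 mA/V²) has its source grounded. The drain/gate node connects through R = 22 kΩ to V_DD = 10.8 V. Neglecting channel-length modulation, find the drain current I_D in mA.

With gate tied to drain, V_GS = V_DS ≥ V_GS − V_TN, so the device is in saturation.
KCL at the drain: ½ k_n (V_GS − V_TN)² = (V_DD − V_GS)/R.
Let x = V_GS − 1. Then 28.7 x² + x − 9.8 = 0, giving x = 0.567 V (positive root), so V_GS = 1.57 V.
I_D = (V_DD − V_GS)/R = (10.8 − 1.57) / 22 = 0.42 mA.

I_D = 0.420 mA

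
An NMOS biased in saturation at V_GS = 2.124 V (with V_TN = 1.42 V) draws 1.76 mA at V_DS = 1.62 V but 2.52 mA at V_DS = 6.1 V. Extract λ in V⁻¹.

λ = 0.114 V⁻¹

With V_GS fixed, I_D ∝ (1 + λ V_DS) in saturation, so I_D2/I_D1 = (1 + λ V_DS2)/(1 + λ V_DS1).
2.52/1.76 = 1.432 = (1 + 6.1 λ)/(1 + 1.62 λ).
Solving: λ (I_D1 V_DS2 − I_D2 V_DS1) = I_D2 − I_D1, so λ = (2.52 − 1.76) / (1.76 × 6.1 − 2.52 × 1.62) = 0.76 / 6.65 = 0.114 V⁻¹.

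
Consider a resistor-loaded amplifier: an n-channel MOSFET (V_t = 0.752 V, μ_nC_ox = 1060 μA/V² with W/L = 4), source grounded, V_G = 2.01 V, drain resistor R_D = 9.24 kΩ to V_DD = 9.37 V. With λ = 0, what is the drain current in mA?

I_D = 0.992 mA

V_GS = V_G = 2.01 V, so V_ov = 2.01 − 0.752 = 1.26 V.
k_n = μ_nC_ox · (W/L) = 4.24 mA/V².
Assume saturation: I_D = ½ k_n V_ov² = 0.5 × 4.24 × 1.26² = 3.36 mA, giving V_DS = V_DD − I_D R_D = 9.37 − 3.36 × 9.24 = -21.6 V.
But -21.6 V < V_ov = 1.26 V, so the device is actually in triode.
In triode I_D = k_n[V_ov V_DS − ½ V_DS²] and I_D = (V_DD − V_DS)/R_D. Equating: 19.6 V_DS² − 50.29 V_DS + 9.37 = 0, giving V_DS = 0.202 V (the root below V_ov).
I_D = (9.37 − 0.202) / 9.24 = 0.992 mA.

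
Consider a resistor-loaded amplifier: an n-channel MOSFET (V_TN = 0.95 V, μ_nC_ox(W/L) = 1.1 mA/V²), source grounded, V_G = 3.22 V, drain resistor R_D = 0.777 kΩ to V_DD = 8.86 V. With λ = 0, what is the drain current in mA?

V_GS = V_G = 3.22 V, so V_ov = 3.22 − 0.95 = 2.27 V.
Assume saturation: I_D = ½ k_n V_ov² = 0.5 × 1.1 × 2.27² = 2.83 mA, giving V_DS = V_DD − I_D R_D = 8.86 − 2.83 × 0.777 = 6.66 V.
V_DS = 6.66 V ≥ V_ov = 2.27 V, confirming saturation.

I_D = 2.83 mA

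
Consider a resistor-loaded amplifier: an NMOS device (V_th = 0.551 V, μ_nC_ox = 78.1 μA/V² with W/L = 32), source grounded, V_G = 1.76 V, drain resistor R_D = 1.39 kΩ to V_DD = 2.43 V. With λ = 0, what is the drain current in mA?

V_GS = V_G = 1.76 V, so V_ov = 1.76 − 0.551 = 1.21 V.
k_n = μ_nC_ox · (W/L) = 2.499 mA/V².
Assume saturation: I_D = ½ k_n V_ov² = 0.5 × 2.499 × 1.21² = 1.83 mA, giving V_DS = V_DD − I_D R_D = 2.43 − 1.83 × 1.39 = -0.109 V.
But -0.109 V < V_ov = 1.21 V, so the device is actually in triode.
In triode I_D = k_n[V_ov V_DS − ½ V_DS²] and I_D = (V_DD − V_DS)/R_D. Equating: 1.74 V_DS² − 5.2 V_DS + 2.43 = 0, giving V_DS = 0.579 V (the root below V_ov).
I_D = (2.43 − 0.579) / 1.39 = 1.33 mA.

I_D = 1.33 mA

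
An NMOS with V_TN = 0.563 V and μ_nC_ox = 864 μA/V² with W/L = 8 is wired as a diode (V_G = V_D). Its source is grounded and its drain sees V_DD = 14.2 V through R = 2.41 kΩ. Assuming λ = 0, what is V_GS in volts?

With gate tied to drain, V_GS = V_DS ≥ V_GS − V_TN, so the device is in saturation.
k_n = μ_nC_ox · (W/L) = 6.912 mA/V².
KCL at the drain: ½ k_n (V_GS − V_TN)² = (V_DD − V_GS)/R.
Let x = V_GS − 0.563. Then 8.33 x² + x − 13.64 = 0, giving x = 1.22 V (positive root), so V_GS = 1.78 V.
I_D = (V_DD − V_GS)/R = (14.2 − 1.78) / 2.41 = 5.15 mA.

V_GS = 1.78 V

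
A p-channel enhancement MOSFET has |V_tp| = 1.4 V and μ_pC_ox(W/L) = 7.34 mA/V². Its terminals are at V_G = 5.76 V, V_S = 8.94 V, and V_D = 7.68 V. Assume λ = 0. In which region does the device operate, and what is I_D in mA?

V_SG = V_S − V_G = 8.94 − 5.76 = 3.18 V; V_SD = V_S − V_D = 8.94 − 7.68 = 1.26 V.
V_ov = V_SG − |V_tp| = 3.18 − 1.4 = 1.78 V.
Since V_SD = 1.26 V < V_ov = 1.78 V, the device is in the triode region.
I_D = k_p [V_ov · V_SD − ½ V_SD²] = 7.34 × [1.78 × 1.26 − 0.5 × 1.26²] = 10.6 mA.

Triode; I_D = 10.6 mA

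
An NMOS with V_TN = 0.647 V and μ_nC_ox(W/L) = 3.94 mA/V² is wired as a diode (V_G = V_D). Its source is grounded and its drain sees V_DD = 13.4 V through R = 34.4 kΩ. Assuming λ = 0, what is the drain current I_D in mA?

With gate tied to drain, V_GS = V_DS ≥ V_GS − V_TN, so the device is in saturation.
KCL at the drain: ½ k_n (V_GS − V_TN)² = (V_DD − V_GS)/R.
Let x = V_GS − 0.647. Then 67.8 x² + x − 12.75 = 0, giving x = 0.426 V (positive root), so V_GS = 1.07 V.
I_D = (V_DD − V_GS)/R = (13.4 − 1.07) / 34.4 = 0.358 mA.

I_D = 0.358 mA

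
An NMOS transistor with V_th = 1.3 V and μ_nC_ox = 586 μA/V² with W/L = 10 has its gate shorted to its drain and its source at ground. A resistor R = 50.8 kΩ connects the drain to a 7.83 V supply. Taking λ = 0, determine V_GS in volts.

V_GS = 1.51 V

With gate tied to drain, V_GS = V_DS ≥ V_GS − V_th, so the device is in saturation.
k_n = μ_nC_ox · (W/L) = 5.86 mA/V².
KCL at the drain: ½ k_n (V_GS − V_th)² = (V_DD − V_GS)/R.
Let x = V_GS − 1.3. Then 149 x² + x − 6.53 = 0, giving x = 0.206 V (positive root), so V_GS = 1.51 V.
I_D = (V_DD − V_GS)/R = (7.83 − 1.51) / 50.8 = 0.124 mA.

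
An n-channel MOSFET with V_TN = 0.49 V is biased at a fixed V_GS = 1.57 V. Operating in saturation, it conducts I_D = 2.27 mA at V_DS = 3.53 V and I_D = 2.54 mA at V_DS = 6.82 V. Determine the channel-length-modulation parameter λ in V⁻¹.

With V_GS fixed, I_D ∝ (1 + λ V_DS) in saturation, so I_D2/I_D1 = (1 + λ V_DS2)/(1 + λ V_DS1).
2.54/2.27 = 1.119 = (1 + 6.82 λ)/(1 + 3.53 λ).
Solving: λ (I_D1 V_DS2 − I_D2 V_DS1) = I_D2 − I_D1, so λ = (2.54 − 2.27) / (2.27 × 6.82 − 2.54 × 3.53) = 0.27 / 6.52 = 0.0414 V⁻¹.

λ = 0.0414 V⁻¹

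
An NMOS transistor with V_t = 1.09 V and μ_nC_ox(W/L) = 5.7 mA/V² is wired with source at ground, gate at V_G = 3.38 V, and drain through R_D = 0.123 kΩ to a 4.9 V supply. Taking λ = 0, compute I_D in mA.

V_GS = V_G = 3.38 V, so V_ov = 3.38 − 1.09 = 2.29 V.
Assume saturation: I_D = ½ k_n V_ov² = 0.5 × 5.7 × 2.29² = 14.9 mA, giving V_DS = V_DD − I_D R_D = 4.9 − 14.9 × 0.123 = 3.06 V.
V_DS = 3.06 V ≥ V_ov = 2.29 V, confirming saturation.

I_D = 14.9 mA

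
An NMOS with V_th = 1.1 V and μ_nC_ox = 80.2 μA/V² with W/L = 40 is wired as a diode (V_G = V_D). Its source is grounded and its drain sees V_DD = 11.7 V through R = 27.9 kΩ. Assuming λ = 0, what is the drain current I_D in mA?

With gate tied to drain, V_GS = V_DS ≥ V_GS − V_th, so the device is in saturation.
k_n = μ_nC_ox · (W/L) = 3.208 mA/V².
KCL at the drain: ½ k_n (V_GS − V_th)² = (V_DD − V_GS)/R.
Let x = V_GS − 1.1. Then 44.8 x² + x − 10.6 = 0, giving x = 0.476 V (positive root), so V_GS = 1.58 V.
I_D = (V_DD − V_GS)/R = (11.7 − 1.58) / 27.9 = 0.363 mA.

I_D = 0.363 mA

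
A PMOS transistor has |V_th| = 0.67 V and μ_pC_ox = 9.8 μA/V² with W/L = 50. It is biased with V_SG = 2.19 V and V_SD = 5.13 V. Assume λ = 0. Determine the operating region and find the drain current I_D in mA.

Saturation; I_D = 0.566 mA

k_p = μ_pC_ox · (W/L) = 0.49 mA/V².
V_ov = V_SG − |V_th| = 2.19 − 0.67 = 1.52 V.
Since V_SD = 5.13 V ≥ V_ov = 1.52 V, the device is in saturation.
I_D = ½ k_p V_ov² = 0.5 × 0.49 × 1.52² = 0.566 mA.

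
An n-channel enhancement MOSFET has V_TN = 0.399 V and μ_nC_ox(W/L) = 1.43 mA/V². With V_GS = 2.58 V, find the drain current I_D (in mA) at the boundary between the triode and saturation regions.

At the boundary V_DS = V_ov = V_GS − V_TN = 2.58 − 0.399 = 2.18 V.
I_D = ½ k_n V_ov² = 0.5 × 1.43 × 2.18² = 3.4 mA.

I_D = 3.40 mA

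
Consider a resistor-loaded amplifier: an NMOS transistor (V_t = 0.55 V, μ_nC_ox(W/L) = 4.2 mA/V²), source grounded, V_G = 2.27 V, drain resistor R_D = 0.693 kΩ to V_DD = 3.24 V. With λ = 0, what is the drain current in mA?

V_GS = V_G = 2.27 V, so V_ov = 2.27 − 0.55 = 1.72 V.
Assume saturation: I_D = ½ k_n V_ov² = 0.5 × 4.2 × 1.72² = 6.21 mA, giving V_DS = V_DD − I_D R_D = 3.24 − 6.21 × 0.693 = -1.07 V.
But -1.07 V < V_ov = 1.72 V, so the device is actually in triode.
In triode I_D = k_n[V_ov V_DS − ½ V_DS²] and I_D = (V_DD − V_DS)/R_D. Equating: 1.46 V_DS² − 6.006 V_DS + 3.24 = 0, giving V_DS = 0.638 V (the root below V_ov).
I_D = (3.24 − 0.638) / 0.693 = 3.75 mA.

I_D = 3.75 mA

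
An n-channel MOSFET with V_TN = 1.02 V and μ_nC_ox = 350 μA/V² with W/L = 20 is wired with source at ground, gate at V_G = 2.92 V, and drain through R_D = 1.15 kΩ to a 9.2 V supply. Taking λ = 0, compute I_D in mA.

I_D = 7.41 mA

V_GS = V_G = 2.92 V, so V_ov = 2.92 − 1.02 = 1.9 V.
k_n = μ_nC_ox · (W/L) = 7 mA/V².
Assume saturation: I_D = ½ k_n V_ov² = 0.5 × 7 × 1.9² = 12.6 mA, giving V_DS = V_DD − I_D R_D = 9.2 − 12.6 × 1.15 = -5.33 V.
But -5.33 V < V_ov = 1.9 V, so the device is actually in triode.
In triode I_D = k_n[V_ov V_DS − ½ V_DS²] and I_D = (V_DD − V_DS)/R_D. Equating: 4.02 V_DS² − 16.29 V_DS + 9.2 = 0, giving V_DS = 0.678 V (the root below V_ov).
I_D = (9.2 − 0.678) / 1.15 = 7.41 mA.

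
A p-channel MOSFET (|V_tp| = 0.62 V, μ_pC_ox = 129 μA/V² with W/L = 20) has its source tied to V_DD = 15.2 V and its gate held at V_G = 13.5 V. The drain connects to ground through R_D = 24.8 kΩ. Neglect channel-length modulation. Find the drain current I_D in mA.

V_SG = V_DD − V_G = 15.2 − 13.5 = 1.7 V, so V_ov = 1.7 − 0.62 = 1.08 V.
k_p = μ_pC_ox · (W/L) = 2.58 mA/V².
Assume saturation: I_D = ½ k_p V_ov² = 0.5 × 2.58 × 1.08² = 1.5 mA, giving V_SD = V_DD − I_D R_D = 15.2 − 1.5 × 24.8 = -22.1 V.
But -22.1 V < V_ov = 1.08 V, so the device is actually in triode.
In triode I_D = k_p[V_ov V_SD − ½ V_SD²] and I_D = (V_DD − V_SD)/R_D. Equating: 32 V_SD² − 70.1 V_SD + 15.2 = 0, giving V_SD = 0.244 V (the root below V_ov).
I_D = (15.2 − 0.244) / 24.8 = 0.603 mA.

I_D = 0.603 mA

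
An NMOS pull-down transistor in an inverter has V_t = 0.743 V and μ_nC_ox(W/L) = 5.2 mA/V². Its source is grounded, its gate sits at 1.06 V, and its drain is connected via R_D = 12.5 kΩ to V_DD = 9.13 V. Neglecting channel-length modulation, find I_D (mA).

V_GS = V_G = 1.06 V, so V_ov = 1.06 − 0.743 = 0.317 V.
Assume saturation: I_D = ½ k_n V_ov² = 0.5 × 5.2 × 0.317² = 0.261 mA, giving V_DS = V_DD − I_D R_D = 9.13 − 0.261 × 12.5 = 5.86 V.
V_DS = 5.86 V ≥ V_ov = 0.317 V, confirming saturation.

I_D = 0.261 mA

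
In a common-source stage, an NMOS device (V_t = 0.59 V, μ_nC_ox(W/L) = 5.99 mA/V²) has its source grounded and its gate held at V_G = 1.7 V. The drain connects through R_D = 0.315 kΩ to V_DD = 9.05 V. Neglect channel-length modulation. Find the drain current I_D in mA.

V_GS = V_G = 1.7 V, so V_ov = 1.7 − 0.59 = 1.11 V.
Assume saturation: I_D = ½ k_n V_ov² = 0.5 × 5.99 × 1.11² = 3.69 mA, giving V_DS = V_DD − I_D R_D = 9.05 − 3.69 × 0.315 = 7.89 V.
V_DS = 7.89 V ≥ V_ov = 1.11 V, confirming saturation.

I_D = 3.69 mA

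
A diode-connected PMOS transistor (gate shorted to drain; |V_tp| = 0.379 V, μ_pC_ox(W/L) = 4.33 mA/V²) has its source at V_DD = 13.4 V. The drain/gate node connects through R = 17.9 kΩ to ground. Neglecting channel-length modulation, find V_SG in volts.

With gate tied to drain, V_SG = V_SD ≥ V_SG − |V_tp|, so the device is in saturation.
KCL at the drain: ½ k_p (V_SG − |V_tp|)² = (V_DD − V_SG)/R.
Let x = V_SG − 0.379. Then 38.8 x² + x − 13.02 = 0, giving x = 0.567 V (positive root), so V_SG = 0.946 V.
I_D = (V_DD − V_SG)/R = (13.4 − 0.946) / 17.9 = 0.696 mA.

V_SG = 0.946 V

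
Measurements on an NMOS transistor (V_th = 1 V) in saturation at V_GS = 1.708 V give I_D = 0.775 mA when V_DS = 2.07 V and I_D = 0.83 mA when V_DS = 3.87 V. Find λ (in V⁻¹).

With V_GS fixed, I_D ∝ (1 + λ V_DS) in saturation, so I_D2/I_D1 = (1 + λ V_DS2)/(1 + λ V_DS1).
0.83/0.775 = 1.071 = (1 + 3.87 λ)/(1 + 2.07 λ).
Solving: λ (I_D1 V_DS2 − I_D2 V_DS1) = I_D2 − I_D1, so λ = (0.83 − 0.775) / (0.775 × 3.87 − 0.83 × 2.07) = 0.055 / 1.28 = 0.0429 V⁻¹.

λ = 0.0429 V⁻¹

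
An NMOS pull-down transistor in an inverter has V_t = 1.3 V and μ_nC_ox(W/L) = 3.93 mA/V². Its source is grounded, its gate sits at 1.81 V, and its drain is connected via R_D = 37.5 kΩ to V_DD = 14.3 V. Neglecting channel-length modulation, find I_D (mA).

I_D = 0.375 mA

V_GS = V_G = 1.81 V, so V_ov = 1.81 − 1.3 = 0.51 V.
Assume saturation: I_D = ½ k_n V_ov² = 0.5 × 3.93 × 0.51² = 0.511 mA, giving V_DS = V_DD − I_D R_D = 14.3 − 0.511 × 37.5 = -4.87 V.
But -4.87 V < V_ov = 0.51 V, so the device is actually in triode.
In triode I_D = k_n[V_ov V_DS − ½ V_DS²] and I_D = (V_DD − V_DS)/R_D. Equating: 73.7 V_DS² − 76.16 V_DS + 14.3 = 0, giving V_DS = 0.247 V (the root below V_ov).
I_D = (14.3 − 0.247) / 37.5 = 0.375 mA.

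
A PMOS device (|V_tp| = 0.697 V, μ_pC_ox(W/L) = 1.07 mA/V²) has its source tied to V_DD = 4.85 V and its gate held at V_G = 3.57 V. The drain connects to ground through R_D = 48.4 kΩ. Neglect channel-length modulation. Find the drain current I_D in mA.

I_D = 0.0964 mA

V_SG = V_DD − V_G = 4.85 − 3.57 = 1.28 V, so V_ov = 1.28 − 0.697 = 0.583 V.
Assume saturation: I_D = ½ k_p V_ov² = 0.5 × 1.07 × 0.583² = 0.182 mA, giving V_SD = V_DD − I_D R_D = 4.85 − 0.182 × 48.4 = -3.95 V.
But -3.95 V < V_ov = 0.583 V, so the device is actually in triode.
In triode I_D = k_p[V_ov V_SD − ½ V_SD²] and I_D = (V_DD − V_SD)/R_D. Equating: 25.9 V_SD² − 31.19 V_SD + 4.85 = 0, giving V_SD = 0.183 V (the root below V_ov).
I_D = (4.85 − 0.183) / 48.4 = 0.0964 mA.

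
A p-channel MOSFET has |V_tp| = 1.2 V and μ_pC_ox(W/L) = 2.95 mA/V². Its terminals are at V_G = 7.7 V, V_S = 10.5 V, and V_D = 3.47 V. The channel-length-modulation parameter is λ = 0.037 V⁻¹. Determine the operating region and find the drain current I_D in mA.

V_SG = V_S − V_G = 10.5 − 7.7 = 2.8 V; V_SD = V_S − V_D = 10.5 − 3.47 = 7.03 V.
V_ov = V_SG − |V_tp| = 2.8 − 1.2 = 1.6 V.
Since V_SD = 7.03 V ≥ V_ov = 1.6 V, the device is in saturation.
I_D = ½ k_p V_ov² (1 + λ V_SD) = 0.5 × 2.95 × 1.6² × (1 + 0.037 × 7.03) = 4.76 mA.

Saturation; I_D = 4.76 mA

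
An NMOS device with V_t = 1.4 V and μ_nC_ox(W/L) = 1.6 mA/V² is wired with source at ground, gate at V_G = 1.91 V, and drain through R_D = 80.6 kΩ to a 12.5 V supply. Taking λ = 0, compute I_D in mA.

I_D = 0.152 mA

V_GS = V_G = 1.91 V, so V_ov = 1.91 − 1.4 = 0.51 V.
Assume saturation: I_D = ½ k_n V_ov² = 0.5 × 1.6 × 0.51² = 0.208 mA, giving V_DS = V_DD − I_D R_D = 12.5 − 0.208 × 80.6 = -4.27 V.
But -4.27 V < V_ov = 0.51 V, so the device is actually in triode.
In triode I_D = k_n[V_ov V_DS − ½ V_DS²] and I_D = (V_DD − V_DS)/R_D. Equating: 64.5 V_DS² − 66.77 V_DS + 12.5 = 0, giving V_DS = 0.245 V (the root below V_ov).
I_D = (12.5 − 0.245) / 80.6 = 0.152 mA.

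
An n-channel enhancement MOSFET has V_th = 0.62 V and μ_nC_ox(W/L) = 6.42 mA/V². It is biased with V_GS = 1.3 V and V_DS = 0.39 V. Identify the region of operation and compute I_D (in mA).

V_ov = V_GS − V_th = 1.3 − 0.62 = 0.68 V.
Since V_DS = 0.39 V < V_ov = 0.68 V, the device is in the triode region.
I_D = k_n [V_ov · V_DS − ½ V_DS²] = 6.42 × [0.68 × 0.39 − 0.5 × 0.39²] = 1.21 mA.

Triode; I_D = 1.21 mA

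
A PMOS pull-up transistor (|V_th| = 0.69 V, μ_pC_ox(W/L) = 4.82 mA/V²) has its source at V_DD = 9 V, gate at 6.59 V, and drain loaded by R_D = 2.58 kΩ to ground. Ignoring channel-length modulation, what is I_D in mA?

V_SG = V_DD − V_G = 9 − 6.59 = 2.41 V, so V_ov = 2.41 − 0.69 = 1.72 V.
Assume saturation: I_D = ½ k_p V_ov² = 0.5 × 4.82 × 1.72² = 7.13 mA, giving V_SD = V_DD − I_D R_D = 9 − 7.13 × 2.58 = -9.39 V.
But -9.39 V < V_ov = 1.72 V, so the device is actually in triode.
In triode I_D = k_p[V_ov V_SD − ½ V_SD²] and I_D = (V_DD − V_SD)/R_D. Equating: 6.22 V_SD² − 22.39 V_SD + 9 = 0, giving V_SD = 0.461 V (the root below V_ov).
I_D = (9 − 0.461) / 2.58 = 3.31 mA.

I_D = 3.31 mA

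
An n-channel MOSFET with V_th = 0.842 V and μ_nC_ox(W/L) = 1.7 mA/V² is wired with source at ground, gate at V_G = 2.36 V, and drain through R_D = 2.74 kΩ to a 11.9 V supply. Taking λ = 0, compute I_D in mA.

I_D = 1.96 mA

V_GS = V_G = 2.36 V, so V_ov = 2.36 − 0.842 = 1.52 V.
Assume saturation: I_D = ½ k_n V_ov² = 0.5 × 1.7 × 1.52² = 1.96 mA, giving V_DS = V_DD − I_D R_D = 11.9 − 1.96 × 2.74 = 6.53 V.
V_DS = 6.53 V ≥ V_ov = 1.52 V, confirming saturation.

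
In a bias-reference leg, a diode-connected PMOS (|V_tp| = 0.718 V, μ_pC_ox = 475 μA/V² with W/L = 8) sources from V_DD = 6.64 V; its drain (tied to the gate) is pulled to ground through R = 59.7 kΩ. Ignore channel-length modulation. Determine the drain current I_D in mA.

With gate tied to drain, V_SG = V_SD ≥ V_SG − |V_tp|, so the device is in saturation.
k_p = μ_pC_ox · (W/L) = 3.8 mA/V².
KCL at the drain: ½ k_p (V_SG − |V_tp|)² = (V_DD − V_SG)/R.
Let x = V_SG − 0.718. Then 113 x² + x − 5.922 = 0, giving x = 0.224 V (positive root), so V_SG = 0.942 V.
I_D = (V_DD − V_SG)/R = (6.64 − 0.942) / 59.7 = 0.0954 mA.

I_D = 0.0954 mA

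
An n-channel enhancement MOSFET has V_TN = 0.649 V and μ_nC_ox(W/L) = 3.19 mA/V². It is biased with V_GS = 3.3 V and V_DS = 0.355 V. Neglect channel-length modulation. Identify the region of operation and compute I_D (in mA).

V_ov = V_GS − V_TN = 3.3 − 0.649 = 2.65 V.
Since V_DS = 0.355 V < V_ov = 2.65 V, the device is in the triode region.
I_D = k_n [V_ov · V_DS − ½ V_DS²] = 3.19 × [2.65 × 0.355 − 0.5 × 0.355²] = 2.8 mA.

Triode; I_D = 2.80 mA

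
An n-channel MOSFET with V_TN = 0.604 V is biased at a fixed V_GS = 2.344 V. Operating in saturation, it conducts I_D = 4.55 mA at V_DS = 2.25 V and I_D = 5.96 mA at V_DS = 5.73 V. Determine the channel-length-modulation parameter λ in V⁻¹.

λ = 0.111 V⁻¹

With V_GS fixed, I_D ∝ (1 + λ V_DS) in saturation, so I_D2/I_D1 = (1 + λ V_DS2)/(1 + λ V_DS1).
5.96/4.55 = 1.31 = (1 + 5.73 λ)/(1 + 2.25 λ).
Solving: λ (I_D1 V_DS2 − I_D2 V_DS1) = I_D2 − I_D1, so λ = (5.96 − 4.55) / (4.55 × 5.73 − 5.96 × 2.25) = 1.41 / 12.7 = 0.111 V⁻¹.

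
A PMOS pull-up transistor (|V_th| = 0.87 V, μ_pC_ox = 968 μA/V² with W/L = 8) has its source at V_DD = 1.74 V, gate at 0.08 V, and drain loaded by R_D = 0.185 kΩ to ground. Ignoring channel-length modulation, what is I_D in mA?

V_SG = V_DD − V_G = 1.74 − 0.08 = 1.66 V, so V_ov = 1.66 − 0.87 = 0.79 V.
k_p = μ_pC_ox · (W/L) = 7.744 mA/V².
Assume saturation: I_D = ½ k_p V_ov² = 0.5 × 7.744 × 0.79² = 2.42 mA, giving V_SD = V_DD − I_D R_D = 1.74 − 2.42 × 0.185 = 1.29 V.
V_SD = 1.29 V ≥ V_ov = 0.79 V, confirming saturation.

I_D = 2.42 mA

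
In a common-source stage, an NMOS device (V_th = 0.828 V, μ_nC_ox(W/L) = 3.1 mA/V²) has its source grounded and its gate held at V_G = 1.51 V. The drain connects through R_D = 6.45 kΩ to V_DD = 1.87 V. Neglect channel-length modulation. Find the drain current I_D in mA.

I_D = 0.268 mA

V_GS = V_G = 1.51 V, so V_ov = 1.51 − 0.828 = 0.682 V.
Assume saturation: I_D = ½ k_n V_ov² = 0.5 × 3.1 × 0.682² = 0.721 mA, giving V_DS = V_DD − I_D R_D = 1.87 − 0.721 × 6.45 = -2.78 V.
But -2.78 V < V_ov = 0.682 V, so the device is actually in triode.
In triode I_D = k_n[V_ov V_DS − ½ V_DS²] and I_D = (V_DD − V_DS)/R_D. Equating: 10 V_DS² − 14.64 V_DS + 1.87 = 0, giving V_DS = 0.141 V (the root below V_ov).
I_D = (1.87 − 0.141) / 6.45 = 0.268 mA.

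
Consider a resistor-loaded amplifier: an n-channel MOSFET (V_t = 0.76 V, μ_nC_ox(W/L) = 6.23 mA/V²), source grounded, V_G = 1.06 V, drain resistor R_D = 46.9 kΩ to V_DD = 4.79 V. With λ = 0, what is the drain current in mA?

V_GS = V_G = 1.06 V, so V_ov = 1.06 − 0.76 = 0.3 V.
Assume saturation: I_D = ½ k_n V_ov² = 0.5 × 6.23 × 0.3² = 0.28 mA, giving V_DS = V_DD − I_D R_D = 4.79 − 0.28 × 46.9 = -8.36 V.
But -8.36 V < V_ov = 0.3 V, so the device is actually in triode.
In triode I_D = k_n[V_ov V_DS − ½ V_DS²] and I_D = (V_DD − V_DS)/R_D. Equating: 146 V_DS² − 88.66 V_DS + 4.79 = 0, giving V_DS = 0.06 V (the root below V_ov).
I_D = (4.79 − 0.06) / 46.9 = 0.101 mA.

I_D = 0.101 mA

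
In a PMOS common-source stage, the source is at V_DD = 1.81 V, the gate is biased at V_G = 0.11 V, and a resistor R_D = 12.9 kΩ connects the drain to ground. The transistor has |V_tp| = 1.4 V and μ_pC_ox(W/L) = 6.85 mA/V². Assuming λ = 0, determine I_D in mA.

V_SG = V_DD − V_G = 1.81 − 0.11 = 1.7 V, so V_ov = 1.7 − 1.4 = 0.3 V.
Assume saturation: I_D = ½ k_p V_ov² = 0.5 × 6.85 × 0.3² = 0.308 mA, giving V_SD = V_DD − I_D R_D = 1.81 − 0.308 × 12.9 = -2.17 V.
But -2.17 V < V_ov = 0.3 V, so the device is actually in triode.
In triode I_D = k_p[V_ov V_SD − ½ V_SD²] and I_D = (V_DD − V_SD)/R_D. Equating: 44.2 V_SD² − 27.51 V_SD + 1.81 = 0, giving V_SD = 0.0748 V (the root below V_ov).
I_D = (1.81 − 0.0748) / 12.9 = 0.135 mA.

I_D = 0.135 mA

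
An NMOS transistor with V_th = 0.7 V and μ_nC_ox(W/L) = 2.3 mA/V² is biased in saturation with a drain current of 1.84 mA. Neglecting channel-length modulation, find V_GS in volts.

V_GS = 1.96 V

In saturation I_D = ½ k_n (V_GS − V_th)², so V_GS − V_th = √(2 I_D / k_n) = √(2 × 1.84 / 2.3) = 1.26 V.
V_GS = 0.7 + 1.26 = 1.96 V.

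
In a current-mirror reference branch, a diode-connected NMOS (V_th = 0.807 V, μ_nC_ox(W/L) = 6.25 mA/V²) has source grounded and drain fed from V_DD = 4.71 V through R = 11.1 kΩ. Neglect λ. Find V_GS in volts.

With gate tied to drain, V_GS = V_DS ≥ V_GS − V_th, so the device is in saturation.
KCL at the drain: ½ k_n (V_GS − V_th)² = (V_DD − V_GS)/R.
Let x = V_GS − 0.807. Then 34.7 x² + x − 3.903 = 0, giving x = 0.321 V (positive root), so V_GS = 1.13 V.
I_D = (V_DD − V_GS)/R = (4.71 − 1.13) / 11.1 = 0.323 mA.

V_GS = 1.13 V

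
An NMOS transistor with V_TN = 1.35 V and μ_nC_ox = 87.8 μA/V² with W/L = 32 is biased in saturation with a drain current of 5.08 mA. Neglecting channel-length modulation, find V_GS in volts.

V_GS = 3.25 V

k_n = μ_nC_ox · (W/L) = 2.81 mA/V².
In saturation I_D = ½ k_n (V_GS − V_TN)², so V_GS − V_TN = √(2 I_D / k_n) = √(2 × 5.08 / 2.81) = 1.9 V.
V_GS = 1.35 + 1.9 = 3.25 V.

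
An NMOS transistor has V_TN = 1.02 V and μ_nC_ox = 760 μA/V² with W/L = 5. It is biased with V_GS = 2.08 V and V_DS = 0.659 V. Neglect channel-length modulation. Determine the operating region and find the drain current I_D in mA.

Triode; I_D = 1.83 mA

k_n = μ_nC_ox · (W/L) = 3.8 mA/V².
V_ov = V_GS − V_TN = 2.08 − 1.02 = 1.06 V.
Since V_DS = 0.659 V < V_ov = 1.06 V, the device is in the triode region.
I_D = k_n [V_ov · V_DS − ½ V_DS²] = 3.8 × [1.06 × 0.659 − 0.5 × 0.659²] = 1.83 mA.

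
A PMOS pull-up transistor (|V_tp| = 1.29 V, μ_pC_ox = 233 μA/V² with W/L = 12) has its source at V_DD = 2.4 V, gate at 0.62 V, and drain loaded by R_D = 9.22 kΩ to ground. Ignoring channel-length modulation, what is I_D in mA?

V_SG = V_DD − V_G = 2.4 − 0.62 = 1.78 V, so V_ov = 1.78 − 1.29 = 0.49 V.
k_p = μ_pC_ox · (W/L) = 2.796 mA/V².
Assume saturation: I_D = ½ k_p V_ov² = 0.5 × 2.796 × 0.49² = 0.336 mA, giving V_SD = V_DD − I_D R_D = 2.4 − 0.336 × 9.22 = -0.695 V.
But -0.695 V < V_ov = 0.49 V, so the device is actually in triode.
In triode I_D = k_p[V_ov V_SD − ½ V_SD²] and I_D = (V_DD − V_SD)/R_D. Equating: 12.9 V_SD² − 13.63 V_SD + 2.4 = 0, giving V_SD = 0.223 V (the root below V_ov).
I_D = (2.4 − 0.223) / 9.22 = 0.236 mA.

I_D = 0.236 mA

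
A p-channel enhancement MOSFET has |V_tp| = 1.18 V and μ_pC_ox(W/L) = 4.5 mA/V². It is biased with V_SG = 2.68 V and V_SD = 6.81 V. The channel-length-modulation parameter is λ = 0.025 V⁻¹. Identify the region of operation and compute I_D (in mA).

Saturation; I_D = 5.92 mA

V_ov = V_SG − |V_tp| = 2.68 − 1.18 = 1.5 V.
Since V_SD = 6.81 V ≥ V_ov = 1.5 V, the device is in saturation.
I_D = ½ k_p V_ov² (1 + λ V_SD) = 0.5 × 4.5 × 1.5² × (1 + 0.025 × 6.81) = 5.92 mA.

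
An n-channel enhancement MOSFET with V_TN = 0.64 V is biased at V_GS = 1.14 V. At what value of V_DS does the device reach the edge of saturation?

The boundary between triode and saturation is V_DS = V_GS − V_TN = V_ov.
V_ov = 1.14 − 0.64 = 0.5 V.

V_DS,sat = 0.500 V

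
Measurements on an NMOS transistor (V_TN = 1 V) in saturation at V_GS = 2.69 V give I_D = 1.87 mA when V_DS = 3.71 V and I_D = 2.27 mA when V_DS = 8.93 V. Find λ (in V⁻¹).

λ = 0.0483 V⁻¹

With V_GS fixed, I_D ∝ (1 + λ V_DS) in saturation, so I_D2/I_D1 = (1 + λ V_DS2)/(1 + λ V_DS1).
2.27/1.87 = 1.214 = (1 + 8.93 λ)/(1 + 3.71 λ).
Solving: λ (I_D1 V_DS2 − I_D2 V_DS1) = I_D2 − I_D1, so λ = (2.27 − 1.87) / (1.87 × 8.93 − 2.27 × 3.71) = 0.4 / 8.28 = 0.0483 V⁻¹.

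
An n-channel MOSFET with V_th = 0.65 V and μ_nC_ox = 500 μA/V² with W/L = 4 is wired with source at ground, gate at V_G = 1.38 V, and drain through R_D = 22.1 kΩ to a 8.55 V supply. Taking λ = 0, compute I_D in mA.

I_D = 0.372 mA

V_GS = V_G = 1.38 V, so V_ov = 1.38 − 0.65 = 0.73 V.
k_n = μ_nC_ox · (W/L) = 2 mA/V².
Assume saturation: I_D = ½ k_n V_ov² = 0.5 × 2 × 0.73² = 0.533 mA, giving V_DS = V_DD − I_D R_D = 8.55 − 0.533 × 22.1 = -3.23 V.
But -3.23 V < V_ov = 0.73 V, so the device is actually in triode.
In triode I_D = k_n[V_ov V_DS − ½ V_DS²] and I_D = (V_DD − V_DS)/R_D. Equating: 22.1 V_DS² − 33.27 V_DS + 8.55 = 0, giving V_DS = 0.329 V (the root below V_ov).
I_D = (8.55 − 0.329) / 22.1 = 0.372 mA.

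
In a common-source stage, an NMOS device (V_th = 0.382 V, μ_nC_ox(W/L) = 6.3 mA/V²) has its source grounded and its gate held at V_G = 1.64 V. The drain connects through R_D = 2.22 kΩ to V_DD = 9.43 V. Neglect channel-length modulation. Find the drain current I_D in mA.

V_GS = V_G = 1.64 V, so V_ov = 1.64 − 0.382 = 1.26 V.
Assume saturation: I_D = ½ k_n V_ov² = 0.5 × 6.3 × 1.26² = 4.99 mA, giving V_DS = V_DD − I_D R_D = 9.43 − 4.99 × 2.22 = -1.64 V.
But -1.64 V < V_ov = 1.26 V, so the device is actually in triode.
In triode I_D = k_n[V_ov V_DS − ½ V_DS²] and I_D = (V_DD − V_DS)/R_D. Equating: 6.99 V_DS² − 18.59 V_DS + 9.43 = 0, giving V_DS = 0.682 V (the root below V_ov).
I_D = (9.43 − 0.682) / 2.22 = 3.94 mA.

I_D = 3.94 mA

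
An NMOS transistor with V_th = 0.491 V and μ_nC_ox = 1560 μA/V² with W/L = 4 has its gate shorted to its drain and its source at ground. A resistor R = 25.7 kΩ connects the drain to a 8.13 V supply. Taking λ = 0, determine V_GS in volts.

V_GS = 0.793 V

With gate tied to drain, V_GS = V_DS ≥ V_GS − V_th, so the device is in saturation.
k_n = μ_nC_ox · (W/L) = 6.24 mA/V².
KCL at the drain: ½ k_n (V_GS − V_th)² = (V_DD − V_GS)/R.
Let x = V_GS − 0.491. Then 80.2 x² + x − 7.639 = 0, giving x = 0.302 V (positive root), so V_GS = 0.793 V.
I_D = (V_DD − V_GS)/R = (8.13 − 0.793) / 25.7 = 0.285 mA.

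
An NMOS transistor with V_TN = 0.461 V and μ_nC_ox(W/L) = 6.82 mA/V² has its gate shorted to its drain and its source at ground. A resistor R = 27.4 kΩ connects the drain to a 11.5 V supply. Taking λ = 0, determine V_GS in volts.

V_GS = 0.799 V

With gate tied to drain, V_GS = V_DS ≥ V_GS − V_TN, so the device is in saturation.
KCL at the drain: ½ k_n (V_GS − V_TN)² = (V_DD − V_GS)/R.
Let x = V_GS − 0.461. Then 93.4 x² + x − 11.04 = 0, giving x = 0.338 V (positive root), so V_GS = 0.799 V.
I_D = (V_DD − V_GS)/R = (11.5 − 0.799) / 27.4 = 0.391 mA.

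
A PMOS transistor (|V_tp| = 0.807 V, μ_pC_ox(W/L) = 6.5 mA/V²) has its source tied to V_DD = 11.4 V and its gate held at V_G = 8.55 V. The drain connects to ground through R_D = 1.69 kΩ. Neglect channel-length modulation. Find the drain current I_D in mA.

I_D = 6.41 mA

V_SG = V_DD − V_G = 11.4 − 8.55 = 2.85 V, so V_ov = 2.85 − 0.807 = 2.04 V.
Assume saturation: I_D = ½ k_p V_ov² = 0.5 × 6.5 × 2.04² = 13.6 mA, giving V_SD = V_DD − I_D R_D = 11.4 − 13.6 × 1.69 = -11.5 V.
But -11.5 V < V_ov = 2.04 V, so the device is actually in triode.
In triode I_D = k_p[V_ov V_SD − ½ V_SD²] and I_D = (V_DD − V_SD)/R_D. Equating: 5.49 V_SD² − 23.44 V_SD + 11.4 = 0, giving V_SD = 0.56 V (the root below V_ov).
I_D = (11.4 − 0.56) / 1.69 = 6.41 mA.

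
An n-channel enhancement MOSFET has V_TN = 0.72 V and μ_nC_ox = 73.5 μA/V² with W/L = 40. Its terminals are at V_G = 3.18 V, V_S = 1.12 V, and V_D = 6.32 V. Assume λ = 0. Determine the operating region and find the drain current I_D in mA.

Saturation; I_D = 2.64 mA

V_GS = V_G − V_S = 3.18 − 1.12 = 2.06 V; V_DS = V_D − V_S = 6.32 − 1.12 = 5.2 V.
k_n = μ_nC_ox · (W/L) = 2.94 mA/V².
V_ov = V_GS − V_TN = 2.06 − 0.72 = 1.34 V.
Since V_DS = 5.2 V ≥ V_ov = 1.34 V, the device is in saturation.
I_D = ½ k_n V_ov² = 0.5 × 2.94 × 1.34² = 2.64 mA.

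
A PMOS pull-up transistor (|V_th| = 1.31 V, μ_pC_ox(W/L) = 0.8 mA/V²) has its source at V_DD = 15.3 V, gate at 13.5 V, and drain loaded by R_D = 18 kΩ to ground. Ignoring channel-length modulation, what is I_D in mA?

I_D = 0.0960 mA

V_SG = V_DD − V_G = 15.3 − 13.5 = 1.8 V, so V_ov = 1.8 − 1.31 = 0.49 V.
Assume saturation: I_D = ½ k_p V_ov² = 0.5 × 0.8 × 0.49² = 0.096 mA, giving V_SD = V_DD − I_D R_D = 15.3 − 0.096 × 18 = 13.6 V.
V_SD = 13.6 V ≥ V_ov = 0.49 V, confirming saturation.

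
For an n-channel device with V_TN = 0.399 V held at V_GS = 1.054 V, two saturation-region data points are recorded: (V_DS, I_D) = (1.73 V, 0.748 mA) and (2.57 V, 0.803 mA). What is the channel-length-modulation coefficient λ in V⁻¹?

With V_GS fixed, I_D ∝ (1 + λ V_DS) in saturation, so I_D2/I_D1 = (1 + λ V_DS2)/(1 + λ V_DS1).
0.803/0.748 = 1.074 = (1 + 2.57 λ)/(1 + 1.73 λ).
Solving: λ (I_D1 V_DS2 − I_D2 V_DS1) = I_D2 − I_D1, so λ = (0.803 − 0.748) / (0.748 × 2.57 − 0.803 × 1.73) = 0.055 / 0.533 = 0.103 V⁻¹.

λ = 0.103 V⁻¹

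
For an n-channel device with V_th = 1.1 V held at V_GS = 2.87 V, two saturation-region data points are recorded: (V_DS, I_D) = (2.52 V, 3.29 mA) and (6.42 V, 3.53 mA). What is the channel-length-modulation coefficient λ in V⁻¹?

With V_GS fixed, I_D ∝ (1 + λ V_DS) in saturation, so I_D2/I_D1 = (1 + λ V_DS2)/(1 + λ V_DS1).
3.53/3.29 = 1.073 = (1 + 6.42 λ)/(1 + 2.52 λ).
Solving: λ (I_D1 V_DS2 − I_D2 V_DS1) = I_D2 − I_D1, so λ = (3.53 − 3.29) / (3.29 × 6.42 − 3.53 × 2.52) = 0.24 / 12.2 = 0.0196 V⁻¹.

λ = 0.0196 V⁻¹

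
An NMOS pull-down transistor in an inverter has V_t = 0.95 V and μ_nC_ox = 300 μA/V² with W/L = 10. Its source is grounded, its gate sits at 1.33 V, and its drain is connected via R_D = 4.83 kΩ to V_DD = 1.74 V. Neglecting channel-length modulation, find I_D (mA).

V_GS = V_G = 1.33 V, so V_ov = 1.33 − 0.95 = 0.38 V.
k_n = μ_nC_ox · (W/L) = 3 mA/V².
Assume saturation: I_D = ½ k_n V_ov² = 0.5 × 3 × 0.38² = 0.217 mA, giving V_DS = V_DD − I_D R_D = 1.74 − 0.217 × 4.83 = 0.694 V.
V_DS = 0.694 V ≥ V_ov = 0.38 V, confirming saturation.

I_D = 0.217 mA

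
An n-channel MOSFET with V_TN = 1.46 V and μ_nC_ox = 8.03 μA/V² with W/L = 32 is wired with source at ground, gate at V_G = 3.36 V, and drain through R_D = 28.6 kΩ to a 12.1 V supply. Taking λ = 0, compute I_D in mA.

I_D = 0.384 mA

V_GS = V_G = 3.36 V, so V_ov = 3.36 − 1.46 = 1.9 V.
k_n = μ_nC_ox · (W/L) = 0.257 mA/V².
Assume saturation: I_D = ½ k_n V_ov² = 0.5 × 0.257 × 1.9² = 0.464 mA, giving V_DS = V_DD − I_D R_D = 12.1 − 0.464 × 28.6 = -1.17 V.
But -1.17 V < V_ov = 1.9 V, so the device is actually in triode.
In triode I_D = k_n[V_ov V_DS − ½ V_DS²] and I_D = (V_DD − V_DS)/R_D. Equating: 3.67 V_DS² − 14.96 V_DS + 12.1 = 0, giving V_DS = 1.11 V (the root below V_ov).
I_D = (12.1 − 1.11) / 28.6 = 0.384 mA.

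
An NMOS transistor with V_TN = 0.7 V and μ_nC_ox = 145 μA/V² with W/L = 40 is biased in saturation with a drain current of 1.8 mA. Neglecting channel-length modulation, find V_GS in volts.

k_n = μ_nC_ox · (W/L) = 5.8 mA/V².
In saturation I_D = ½ k_n (V_GS − V_TN)², so V_GS − V_TN = √(2 I_D / k_n) = √(2 × 1.8 / 5.8) = 0.788 V.
V_GS = 0.7 + 0.788 = 1.49 V.

V_GS = 1.49 V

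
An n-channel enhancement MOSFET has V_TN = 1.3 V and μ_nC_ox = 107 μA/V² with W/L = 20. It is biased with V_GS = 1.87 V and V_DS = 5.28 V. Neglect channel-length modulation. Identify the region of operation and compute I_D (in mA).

Saturation; I_D = 0.348 mA

k_n = μ_nC_ox · (W/L) = 2.14 mA/V².
V_ov = V_GS − V_TN = 1.87 − 1.3 = 0.57 V.
Since V_DS = 5.28 V ≥ V_ov = 0.57 V, the device is in saturation.
I_D = ½ k_n V_ov² = 0.5 × 2.14 × 0.57² = 0.348 mA.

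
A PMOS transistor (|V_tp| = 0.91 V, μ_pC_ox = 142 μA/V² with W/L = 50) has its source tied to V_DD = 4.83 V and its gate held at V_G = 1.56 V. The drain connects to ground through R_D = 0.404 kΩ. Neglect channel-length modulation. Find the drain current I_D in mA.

I_D = 10.2 mA

V_SG = V_DD − V_G = 4.83 − 1.56 = 3.27 V, so V_ov = 3.27 − 0.91 = 2.36 V.
k_p = μ_pC_ox · (W/L) = 7.1 mA/V².
Assume saturation: I_D = ½ k_p V_ov² = 0.5 × 7.1 × 2.36² = 19.8 mA, giving V_SD = V_DD − I_D R_D = 4.83 − 19.8 × 0.404 = -3.16 V.
But -3.16 V < V_ov = 2.36 V, so the device is actually in triode.
In triode I_D = k_p[V_ov V_SD − ½ V_SD²] and I_D = (V_DD − V_SD)/R_D. Equating: 1.43 V_SD² − 7.769 V_SD + 4.83 = 0, giving V_SD = 0.716 V (the root below V_ov).
I_D = (4.83 − 0.716) / 0.404 = 10.2 mA.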